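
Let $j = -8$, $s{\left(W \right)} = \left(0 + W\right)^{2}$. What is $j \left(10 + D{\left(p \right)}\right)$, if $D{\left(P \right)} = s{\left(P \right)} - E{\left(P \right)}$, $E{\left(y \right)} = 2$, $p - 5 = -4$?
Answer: $-72$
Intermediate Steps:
$p = 1$ ($p = 5 - 4 = 1$)
$s{\left(W \right)} = W^{2}$
$D{\left(P \right)} = -2 + P^{2}$ ($D{\left(P \right)} = P^{2} - 2 = -2 + P^{2}$)
$j \left(10 + D{\left(p \right)}\right) = - 8 \left(10 - \left(2 - 1^{2}\right)\right) = - 8 \left(10 + \left(-2 + 1\right)\right) = - 8 \left(10 - 1\right) = \left(-8\right) 9 = -72$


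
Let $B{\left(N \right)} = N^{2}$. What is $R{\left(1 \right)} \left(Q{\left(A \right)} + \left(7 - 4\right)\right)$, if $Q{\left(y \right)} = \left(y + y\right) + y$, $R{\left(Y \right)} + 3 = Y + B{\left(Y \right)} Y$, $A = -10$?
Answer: $27$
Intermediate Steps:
$R{\left(Y \right)} = -3 + Y + Y^{3}$ ($R{\left(Y \right)} = -3 + \left(Y + Y^{2} Y\right) = -3 + \left(Y + Y^{3}\right) = -3 + Y + Y^{3}$)
$Q{\left(y \right)} = 3 y$ ($Q{\left(y \right)} = 2 y + y = 3 y$)
$R{\left(1 \right)} \left(Q{\left(A \right)} + \left(7 - 4\right)\right) = \left(-3 + 1 + 1^{3}\right) \left(3 \left(-10\right) + \left(7 - 4\right)\right) = \left(-3 + 1 + 1\right) \left(-30 + \left(7 - 4\right)\right) = - (-30 + 3) = \left(-1\right) \left(-27\right) = 27$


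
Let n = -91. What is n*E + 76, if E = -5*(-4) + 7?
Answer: -2381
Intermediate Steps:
E = 27 (E = 20 + 7 = 27)
n*E + 76 = -91*27 + 76 = -2457 + 76 = -2381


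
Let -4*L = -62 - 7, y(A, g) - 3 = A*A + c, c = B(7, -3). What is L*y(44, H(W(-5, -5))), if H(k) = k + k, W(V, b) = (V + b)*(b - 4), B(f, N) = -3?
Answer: 33396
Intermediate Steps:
c = -3
W(V, b) = (-4 + b)*(V + b) (W(V, b) = (V + b)*(-4 + b) = (-4 + b)*(V + b))
H(k) = 2*k
y(A, g) = A² (y(A, g) = 3 + (A*A - 3) = 3 + (A² - 3) = 3 + (-3 + A²) = A²)
L = 69/4 (L = -(-62 - 7)/4 = -¼*(-69) = 69/4 ≈ 17.250)
L*y(44, H(W(-5, -5))) = (69/4)*44² = (69/4)*1936 = 33396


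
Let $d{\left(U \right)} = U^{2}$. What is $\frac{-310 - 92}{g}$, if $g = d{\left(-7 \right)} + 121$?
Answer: $- \frac{201}{85} \approx -2.3647$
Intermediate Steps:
$g = 170$ ($g = \left(-7\right)^{2} + 121 = 49 + 121 = 170$)
$\frac{-310 - 92}{g} = \frac{-310 - 92}{170} = \left(-310 - 92\right) \frac{1}{170} = \left(-402\right) \frac{1}{170} = - \frac{201}{85}$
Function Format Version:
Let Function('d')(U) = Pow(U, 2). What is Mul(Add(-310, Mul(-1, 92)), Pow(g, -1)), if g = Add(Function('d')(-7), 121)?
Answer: Rational(-201, 85) ≈ -2.3647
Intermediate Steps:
g = 170 (g = Add(Pow(-7, 2), 121) = Add(49, 121) = 170)
Mul(Add(-310, Mul(-1, 92)), Pow(g, -1)) = Mul(Add(-310, Mul(-1, 92)), Pow(170, -1)) = Mul(Add(-310, -92), Rational(1, 170)) = Mul(-402, Rational(1, 170)) = Rational(-201, 85)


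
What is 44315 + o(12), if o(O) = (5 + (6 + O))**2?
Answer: 44844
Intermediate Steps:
o(O) = (11 + O)**2
44315 + o(12) = 44315 + (11 + 12)**2 = 44315 + 23**2 = 44315 + 529 = 44844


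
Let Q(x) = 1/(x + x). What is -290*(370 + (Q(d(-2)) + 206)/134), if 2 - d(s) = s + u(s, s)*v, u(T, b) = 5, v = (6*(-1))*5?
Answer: -33185715/308 ≈ -1.0775e+5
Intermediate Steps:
v = -30 (v = -6*5 = -30)
d(s) = 152 - s (d(s) = 2 - (s + 5*(-30)) = 2 - (s - 150) = 2 - (-150 + s) = 2 + (150 - s) = 152 - s)
Q(x) = 1/(2*x)
-290*(370 + (Q(d(-2)) + 206)/134) = -290*(370 + (1/(2*(152 - 1*(-2))) + 206)/134) = -290*(370 + (1/(2*(152 + 2)) + 206)*(1/134)) = -290*(370 + ((1/2)/154 + 206)*(1/134)) = -290*(370 + ((1/2)*(1/154) + 206)*(1/134)) = -290*(370 + (1/308 + 206)*(1/134)) = -290*(370 + (63449/308)*(1/134)) = -290*(370 + 947/616) = -290*228867/616 = -33185715/308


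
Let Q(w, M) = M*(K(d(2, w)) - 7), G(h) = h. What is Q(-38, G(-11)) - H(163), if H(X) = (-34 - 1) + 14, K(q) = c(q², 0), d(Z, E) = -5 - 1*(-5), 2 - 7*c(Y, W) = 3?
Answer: 697/7 ≈ 99.571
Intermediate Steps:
c(Y, W) = -⅐ (c(Y, W) = 2/7 - ⅐*3 = 2/7 - 3/7 = -⅐)
d(Z, E) = 0 (d(Z, E) = -5 + 5 = 0)
K(q) = -⅐
Q(w, M) = -50*M/7 (Q(w, M) = M*(-⅐ - 7) = M*(-50/7) = -50*M/7)
H(X) = -21 (H(X) = -35 + 14 = -21)
Q(-38, G(-11)) - H(163) = -50/7*(-11) - 1*(-21) = 550/7 + 21 = 697/7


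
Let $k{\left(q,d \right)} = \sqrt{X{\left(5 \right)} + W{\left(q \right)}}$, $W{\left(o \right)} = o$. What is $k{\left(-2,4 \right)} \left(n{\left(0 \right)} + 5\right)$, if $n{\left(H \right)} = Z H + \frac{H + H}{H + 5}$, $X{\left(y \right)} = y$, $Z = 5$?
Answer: $5 \sqrt{3} \approx 8.6602$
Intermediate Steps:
$k{\left(q,d \right)} = \sqrt{5 + q}$
$n{\left(H \right)} = 5 H + \frac{2 H}{5 + H}$ ($n{\left(H \right)} = 5 H + \frac{H + H}{H + 5} = 5 H + \frac{2 H}{5 + H}$)
$k{\left(-2,4 \right)} \left(n{\left(0 \right)} + 5\right) = \sqrt{5 - 2} \left(\frac{0 \left(27 + 5 \cdot 0\right)}{5 + 0} + 5\right) = \sqrt{3} \left(\frac{0 \left(27 + 0\right)}{5} + 5\right) = \sqrt{3} \left(0 \cdot \frac{1}{5} \cdot 27 + 5\right) = \sqrt{3} \left(0 + 5\right) = \sqrt{3} \cdot 5 = 5 \sqrt{3}$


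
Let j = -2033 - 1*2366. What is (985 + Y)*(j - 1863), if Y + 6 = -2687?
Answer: 10695496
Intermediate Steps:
Y = -2693 (Y = -6 - 2687 = -2693)
j = -4399 (j = -2033 - 2366 = -4399)
(985 + Y)*(j - 1863) = (985 - 2693)*(-4399 - 1863) = -1708*(-6262) = 10695496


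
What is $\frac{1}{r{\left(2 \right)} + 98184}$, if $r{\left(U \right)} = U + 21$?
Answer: $\frac{1}{98207} \approx 1.0183 \cdot 10^{-5}$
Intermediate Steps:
$r{\left(U \right)} = 21 + U$
$\frac{1}{r{\left(2 \right)} + 98184} = \frac{1}{\left(21 + 2\right) + 98184} = \frac{1}{23 + 98184} = \frac{1}{98207}$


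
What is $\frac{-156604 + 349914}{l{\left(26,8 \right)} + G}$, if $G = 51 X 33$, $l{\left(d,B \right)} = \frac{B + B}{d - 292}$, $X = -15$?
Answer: $- \frac{25710230}{3357593} \approx -7.6573$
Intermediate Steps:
$l{\left(d,B \right)} = \frac{2 B}{-292 + d}$
$G = -25245$ ($G = 51 \left(-15\right) 33 = \left(-765\right) 33 = -25245$)
$\frac{-156604 + 349914}{l{\left(26,8 \right)} + G} = \frac{-156604 + 349914}{2 \cdot 8 \frac{1}{-292 + 26} - 25245} = \frac{193310}{2 \cdot 8 \frac{1}{-266} - 25245} = \frac{193310}{2 \cdot 8 \left(- \frac{1}{266}\right) - 25245} = \frac{193310}{- \frac{8}{133} - 25245} = \frac{193310}{- \frac{3357593}{133}} = 193310 \left(- \frac{133}{3357593}\right) = - \frac{25710230}{3357593}$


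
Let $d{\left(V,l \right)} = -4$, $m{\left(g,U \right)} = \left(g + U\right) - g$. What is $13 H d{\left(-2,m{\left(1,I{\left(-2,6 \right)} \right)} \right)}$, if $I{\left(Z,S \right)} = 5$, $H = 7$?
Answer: $-364$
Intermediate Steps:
$m{\left(g,U \right)} = U$ ($m{\left(g,U \right)} = \left(U + g\right) - g = U$)
$13 H d{\left(-2,m{\left(1,I{\left(-2,6 \right)} \right)} \right)} = 13 \cdot 7 \left(-4\right) = 91 \left(-4\right) = -364$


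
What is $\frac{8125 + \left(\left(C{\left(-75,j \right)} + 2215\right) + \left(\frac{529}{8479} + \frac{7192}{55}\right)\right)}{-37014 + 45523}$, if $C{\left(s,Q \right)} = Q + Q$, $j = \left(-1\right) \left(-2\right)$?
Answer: $\frac{4884882743}{3968129605} \approx 1.231$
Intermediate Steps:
$j = 2$
$C{\left(s,Q \right)} = 2 Q$
$\frac{8125 + \left(\left(C{\left(-75,j \right)} + 2215\right) + \left(\frac{529}{8479} + \frac{7192}{55}\right)\right)}{-37014 + 45523} = \frac{8125 + \left(\left(2 \cdot 2 + 2215\right) + \left(\frac{529}{8479} + \frac{7192}{55}\right)\right)}{-37014 + 45523} = \frac{8125 + \left(\left(4 + 2215\right) + \left(529 \cdot \frac{1}{8479} + 7192 \cdot \frac{1}{55}\right)\right)}{8509} = \left(8125 + \left(2219 + \left(\frac{529}{8479} + \frac{7192}{55}\right)\right)\right) \frac{1}{8509} = \left(8125 + \left(2219 + \frac{61010063}{466345}\right)\right) \frac{1}{8509} = \left(8125 + \frac{1095829618}{466345}\right) \frac{1}{8509} = \frac{4884882743}{466345} \cdot \frac{1}{8509} = \frac{4884882743}{3968129605}$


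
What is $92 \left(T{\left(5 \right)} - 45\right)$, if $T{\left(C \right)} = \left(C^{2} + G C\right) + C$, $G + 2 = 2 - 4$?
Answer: $-3220$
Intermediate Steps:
$G = -4$ ($G = -2 + \left(2 - 4\right) = -2 - 2 = -4$)
$T{\left(C \right)} = C^{2} - 3 C$ ($T{\left(C \right)} = \left(C^{2} - 4 C\right) + C = C^{2} - 3 C$)
$92 \left(T{\left(5 \right)} - 45\right) = 92 \left(5 \left(-3 + 5\right) - 45\right) = 92 \left(5 \cdot 2 - 45\right) = 92 \left(10 - 45\right) = 92 \left(-35\right) = -3220$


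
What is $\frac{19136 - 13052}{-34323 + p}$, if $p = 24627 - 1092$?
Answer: $- \frac{507}{899} \approx -0.56396$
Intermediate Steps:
$p = 23535$
$\frac{19136 - 13052}{-34323 + p} = \frac{19136 - 13052}{-34323 + 23535} = \frac{6084}{-10788} = 6084 \left(- \frac{1}{10788}\right) = - \frac{507}{899}$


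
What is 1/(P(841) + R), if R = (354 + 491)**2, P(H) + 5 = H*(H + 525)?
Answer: 1/1862826 ≈ 5.3682e-7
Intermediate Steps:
P(H) = -5 + H*(525 + H) (P(H) = -5 + H*(H + 525) = -5 + H*(525 + H))
R = 714025 (R = 845**2 = 714025)
1/(P(841) + R) = 1/((-5 + 841**2 + 525*841) + 714025) = 1/((-5 + 707281 + 441525) + 714025) = 1/(1148801 + 714025) = 1/1862826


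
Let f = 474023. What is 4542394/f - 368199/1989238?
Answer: 8861367961195/942944564474 ≈ 9.3976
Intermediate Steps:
4542394/f - 368199/1989238 = 4542394/474023 - 368199/1989238 = 8861367961195/942944564474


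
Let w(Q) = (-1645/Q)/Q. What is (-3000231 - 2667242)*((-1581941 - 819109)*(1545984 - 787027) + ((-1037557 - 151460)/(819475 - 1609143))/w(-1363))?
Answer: 40777667352150935145906801/3948340 ≈ 1.0328e+19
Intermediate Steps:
w(Q) = -1645/Q²
(-3000231 - 2667242)*((-1581941 - 819109)*(1545984 - 787027) + ((-1037557 - 151460)/(819475 - 1609143))/w(-1363)) = (-3000231 - 2667242)*((-1581941 - 819109)*(1545984 - 787027) + ((-1037557 - 151460)/(819475 - 1609143))/((-1645/(-1363)²))) = -5667473*(-2401050*758957 + (-1189017/(-789668))/((-1645*1/1857769))) = -5667473*(-1822293704850 + (-1189017*(-1/789668))/(-35/39527)) = -5667473*(-1822293704850 + (1189017/789668)*(-39527/35)) = -5667473*(-1822293704850 - 46998274959/27638380) = -5667473*(-50365245933250417959/27638380) = 40777667352150935145906801/3948340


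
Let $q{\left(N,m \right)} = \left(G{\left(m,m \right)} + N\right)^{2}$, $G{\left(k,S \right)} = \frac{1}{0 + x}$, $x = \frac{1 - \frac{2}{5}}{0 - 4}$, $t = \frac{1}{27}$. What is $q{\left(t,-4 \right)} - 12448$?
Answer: $- \frac{9042551}{729} \approx -12404.0$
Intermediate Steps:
$t = \frac{1}{27} \approx 0.037037$
$x = - \frac{3}{20}$ ($x = \frac{1 - \frac{2}{5}}{-4} = \left(1 - \frac{2}{5}\right) \left(- \frac{1}{4}\right) = \frac{3}{5} \left(- \frac{1}{4}\right) = - \frac{3}{20} \approx -0.15$)
$G{\left(k,S \right)} = - \frac{20}{3}$ ($G{\left(k,S \right)} = \frac{1}{0 - \frac{3}{20}} = \frac{1}{- \frac{3}{20}} = - \frac{20}{3}$)
$q{\left(N,m \right)} = \left(- \frac{20}{3} + N\right)^{2}$
$q{\left(t,-4 \right)} - 12448 = \frac{\left(-20 + 3 \cdot \frac{1}{27}\right)^{2}}{9} - 12448 = \frac{\left(-20 + \frac{1}{9}\right)^{2}}{9} - 12448 = \frac{\left(- \frac{179}{9}\right)^{2}}{9} - 12448 = \frac{1}{9} \cdot \frac{32041}{81} - 12448 = \frac{32041}{729} - 12448 = - \frac{9042551}{729}$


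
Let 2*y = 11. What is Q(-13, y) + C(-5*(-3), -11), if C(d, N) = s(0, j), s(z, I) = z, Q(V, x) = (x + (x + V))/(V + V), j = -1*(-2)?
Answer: 1/13 ≈ 0.076923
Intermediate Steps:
y = 11/2 (y = (½)*11 = 11/2 ≈ 5.5000)
j = 2
Q(V, x) = (V + 2*x)/(2*V) (Q(V, x) = (x + (V + x))/((2*V)) = (V + 2*x)*(1/(2*V)) = (V + 2*x)/(2*V))
C(d, N) = 0
Q(-13, y) + C(-5*(-3), -11) = (11/2 + (½)*(-13))/(-13) + 0 = -(11/2 - 13/2)/13 + 0 = -1/13*(-1) + 0 = 1/13 + 0 = 1/13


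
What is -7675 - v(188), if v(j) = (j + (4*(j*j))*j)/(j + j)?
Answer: -156727/2 ≈ -78364.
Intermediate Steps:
v(j) = (j + 4*j**3)/(2*j) (v(j) = (j + (4*j**2)*j)/((2*j)) = (j + 4*j**3)*(1/(2*j)) = (j + 4*j**3)/(2*j))
-7675 - v(188) = -7675 - (1/2 + 2*188**2) = -7675 - (1/2 + 2*35344) = -7675 - (1/2 + 70688) = -7675 - 1*141377/2 = -7675 - 141377/2 = -156727/2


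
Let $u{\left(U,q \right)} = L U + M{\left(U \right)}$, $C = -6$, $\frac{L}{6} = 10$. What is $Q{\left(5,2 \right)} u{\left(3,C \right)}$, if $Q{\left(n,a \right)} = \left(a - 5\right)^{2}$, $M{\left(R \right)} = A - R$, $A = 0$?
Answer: $1593$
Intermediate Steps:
$L = 60$ ($L = 6 \cdot 10 = 60$)
$M{\left(R \right)} = - R$ ($M{\left(R \right)} = 0 - R = - R$)
$Q{\left(n,a \right)} = \left(-5 + a\right)^{2}$
$u{\left(U,q \right)} = 59 U$ ($u{\left(U,q \right)} = 60 U - U = 59 U$)
$Q{\left(5,2 \right)} u{\left(3,C \right)} = \left(-5 + 2\right)^{2} \cdot 59 \cdot 3 = \left(-3\right)^{2} \cdot 177 = 9 \cdot 177 = 1593$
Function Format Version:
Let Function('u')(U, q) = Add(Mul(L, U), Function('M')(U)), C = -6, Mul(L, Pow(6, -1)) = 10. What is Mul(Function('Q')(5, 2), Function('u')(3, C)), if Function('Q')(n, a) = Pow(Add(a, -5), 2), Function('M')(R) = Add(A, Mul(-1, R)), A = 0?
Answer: 1593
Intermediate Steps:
L = 60 (L = Mul(6, 10) = 60)
Function('M')(R) = Mul(-1, R) (Function('M')(R) = Add(0, Mul(-1, R)) = Mul(-1, R))
Function('Q')(n, a) = Pow(Add(-5, a), 2)
Function('u')(U, q) = Mul(59, U) (Function('u')(U, q) = Add(Mul(60, U), Mul(-1, U)) = Mul(59, U))
Mul(Function('Q')(5, 2), Function('u')(3, C)) = Mul(Pow(Add(-5, 2), 2), Mul(59, 3)) = Mul(Pow(-3, 2), 177) = Mul(9, 177) = 1593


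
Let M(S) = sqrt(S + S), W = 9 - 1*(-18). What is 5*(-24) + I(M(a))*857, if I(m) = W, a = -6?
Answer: 23019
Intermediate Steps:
W = 27 (W = 9 + 18 = 27)
M(S) = sqrt(2)*sqrt(S) (M(S) = sqrt(2*S) = sqrt(2)*sqrt(S))
I(m) = 27
5*(-24) + I(M(a))*857 = 5*(-24) + 27*857 = -120 + 23139 = 23019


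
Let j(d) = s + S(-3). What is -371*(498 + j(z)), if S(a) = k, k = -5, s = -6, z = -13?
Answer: -180677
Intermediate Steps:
S(a) = -5
j(d) = -11 (j(d) = -6 - 5 = -11)
-371*(498 + j(z)) = -371*(498 - 11) = -371*487 = -180677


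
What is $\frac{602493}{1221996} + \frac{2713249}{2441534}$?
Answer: $\frac{797764428211}{497257463644} \approx 1.6043$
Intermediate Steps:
$\frac{602493}{1221996} + \frac{2713249}{2441534} = 602493 \cdot \frac{1}{1221996} + 2713249 \cdot \frac{1}{2441534} = \frac{200831}{407332} + \frac{2713249}{2441534} = \frac{797764428211}{497257463644}$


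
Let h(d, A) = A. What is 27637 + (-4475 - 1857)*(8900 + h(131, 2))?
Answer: -56339827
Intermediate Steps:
27637 + (-4475 - 1857)*(8900 + h(131, 2)) = 27637 + (-4475 - 1857)*(8900 + 2) = 27637 - 6332*8902 = 27637 - 56367464 = -56339827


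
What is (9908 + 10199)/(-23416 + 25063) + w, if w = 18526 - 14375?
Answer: 6856804/1647 ≈ 4163.2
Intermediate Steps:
w = 4151
(9908 + 10199)/(-23416 + 25063) + w = (9908 + 10199)/(-23416 + 25063) + 4151 = 20107/1647 + 4151 = 6856804/1647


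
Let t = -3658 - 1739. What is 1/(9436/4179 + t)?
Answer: -597/3220661 ≈ -0.00018537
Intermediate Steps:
t = -5397
1/(9436/4179 + t) = 1/(9436/4179 - 5397) = 1/(9436*(1/4179) - 5397) = 1/(1348/597 - 5397) = 1/(-3220661/597) = -597/3220661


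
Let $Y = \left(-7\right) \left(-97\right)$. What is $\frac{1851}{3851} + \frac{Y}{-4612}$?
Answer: $\frac{5921983}{17760812} \approx 0.33343$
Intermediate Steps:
$Y = 679$
$\frac{1851}{3851} + \frac{Y}{-4612} = \frac{1851}{3851} + \frac{679}{-4612} = 1851 \cdot \frac{1}{3851} + 679 \left(- \frac{1}{4612}\right) = \frac{1851}{3851} - \frac{679}{4612} = \frac{5921983}{17760812}$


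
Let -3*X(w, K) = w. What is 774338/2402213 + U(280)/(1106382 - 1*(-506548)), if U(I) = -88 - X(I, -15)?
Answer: 15483047134/48032248935 ≈ 0.32235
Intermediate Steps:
X(w, K) = -w/3
U(I) = -88 + I/3 (U(I) = -88 - (-1)*I/3 = -88 + I/3)
774338/2402213 + U(280)/(1106382 - 1*(-506548)) = 774338/2402213 + (-88 + (⅓)*280)/(1106382 - 1*(-506548)) = 774338*(1/2402213) + (-88 + 280/3)/(1106382 + 506548) = 774338/2402213 + (16/3)/1612930 = 774338/2402213 + (16/3)*(1/1612930) = 774338/2402213 + 8/2419395 = 15483047134/48032248935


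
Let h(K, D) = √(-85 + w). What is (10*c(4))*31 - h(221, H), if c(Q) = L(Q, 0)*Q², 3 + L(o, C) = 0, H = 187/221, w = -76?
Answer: -14880 - I*√161 ≈ -14880.0 - 12.689*I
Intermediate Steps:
H = 11/13 (H = 187*(1/221) = 11/13 ≈ 0.84615)
L(o, C) = -3 (L(o, C) = -3 + 0 = -3)
h(K, D) = I*√161 (h(K, D) = √(-85 - 76) = √(-161) = I*√161)
c(Q) = -3*Q²
(10*c(4))*31 - h(221, H) = (10*(-3*4²))*31 - I*√161 = (10*(-3*16))*31 - I*√161 = (10*(-48))*31 - I*√161 = -480*31 - I*√161 = -14880 - I*√161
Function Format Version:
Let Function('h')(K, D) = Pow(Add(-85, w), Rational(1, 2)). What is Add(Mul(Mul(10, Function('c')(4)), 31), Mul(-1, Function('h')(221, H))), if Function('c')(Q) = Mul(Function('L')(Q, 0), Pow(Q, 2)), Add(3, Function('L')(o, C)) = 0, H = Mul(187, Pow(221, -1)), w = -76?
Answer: Add(-14880, Mul(-1, I, Pow(161, Rational(1, 2)))) ≈ Add(-14880., Mul(-12.689, I))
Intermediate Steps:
H = Rational(11, 13) (H = Mul(187, Rational(1, 221)) = Rational(11, 13) ≈ 0.84615)
Function('L')(o, C) = -3 (Function('L')(o, C) = Add(-3, 0) = -3)
Function('h')(K, D) = Mul(I, Pow(161, Rational(1, 2))) (Function('h')(K, D) = Pow(Add(-85, -76), Rational(1, 2)) = Pow(-161, Rational(1, 2)) = Mul(I, Pow(161, Rational(1, 2))))
Function('c')(Q) = Mul(-3, Pow(Q, 2))
Add(Mul(Mul(10, Function('c')(4)), 31), Mul(-1, Function('h')(221, H))) = Add(Mul(Mul(10, Mul(-3, Pow(4, 2))), 31), Mul(-1, Mul(I, Pow(161, Rational(1, 2))))) = Add(Mul(Mul(10, Mul(-3, 16)), 31), Mul(-1, I, Pow(161, Rational(1, 2)))) = Add(Mul(Mul(10, -48), 31), Mul(-1, I, Pow(161, Rational(1, 2)))) = Add(Mul(-480, 31), Mul(-1, I, Pow(161, Rational(1, 2)))) = Add(-14880, Mul(-1, I, Pow(161, Rational(1, 2))))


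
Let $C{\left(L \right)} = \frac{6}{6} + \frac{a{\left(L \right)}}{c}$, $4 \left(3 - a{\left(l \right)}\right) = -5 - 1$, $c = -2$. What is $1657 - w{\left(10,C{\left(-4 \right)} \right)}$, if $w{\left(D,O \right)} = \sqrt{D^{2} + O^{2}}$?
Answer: $1657 - \frac{5 \sqrt{65}}{4} \approx 1646.9$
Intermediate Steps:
$a{\left(l \right)} = \frac{9}{2}$ ($a{\left(l \right)} = 3 - \frac{-5 - 1}{4} = 3 - - \frac{3}{2} = 3 + \frac{3}{2} = \frac{9}{2}$)
$C{\left(L \right)} = - \frac{5}{4}$ ($C{\left(L \right)} = \frac{6}{6} + \frac{9}{2 \left(-2\right)} = 6 \cdot \frac{1}{6} + \frac{9}{2} \left(- \frac{1}{2}\right) = 1 - \frac{9}{4} = - \frac{5}{4}$)
$1657 - w{\left(10,C{\left(-4 \right)} \right)} = 1657 - \sqrt{10^{2} + \left(- \frac{5}{4}\right)^{2}} = 1657 - \sqrt{100 + \frac{25}{16}} = 1657 - \sqrt{\frac{1625}{16}} = 1657 - \frac{5 \sqrt{65}}{4}$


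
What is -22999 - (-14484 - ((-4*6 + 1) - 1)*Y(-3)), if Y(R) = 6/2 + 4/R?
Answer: -8555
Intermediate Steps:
Y(R) = 3 + 4/R (Y(R) = 6*(½) + 4/R = 3 + 4/R)
-22999 - (-14484 - ((-4*6 + 1) - 1)*Y(-3)) = -22999 - (-14484 - ((-4*6 + 1) - 1)*(3 + 4/(-3))) = -22999 - (-14484 - ((-24 + 1) - 1)*(3 + 4*(-⅓))) = -22999 - (-14484 - (-23 - 1)*(3 - 4/3)) = -22999 - (-14484 - (-24)*5/3) = -22999 - (-14484 - 1*(-40)) = -22999 - (-14484 + 40) = -22999 - 1*(-14444) = -22999 + 14444 = -8555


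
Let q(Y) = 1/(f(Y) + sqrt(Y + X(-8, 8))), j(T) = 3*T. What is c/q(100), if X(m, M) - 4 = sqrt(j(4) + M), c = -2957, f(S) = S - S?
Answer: -2957*sqrt(104 + 2*sqrt(5)) ≈ -30797.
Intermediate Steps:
f(S) = 0
X(m, M) = 4 + sqrt(12 + M) (X(m, M) = 4 + sqrt(3*4 + M) = 4 + sqrt(12 + M))
q(Y) = 1/sqrt(4 + Y + 2*sqrt(5)) (q(Y) = 1/(0 + sqrt(Y + (4 + sqrt(12 + 8)))) = 1/(0 + sqrt(Y + (4 + sqrt(20)))) = 1/(0 + sqrt(Y + (4 + 2*sqrt(5)))) = 1/(0 + sqrt(4 + Y + 2*sqrt(5))) = 1/(sqrt(4 + Y + 2*sqrt(5))) = 1/sqrt(4 + Y + 2*sqrt(5)))
c/q(100) = -2957*sqrt(4 + 100 + 2*sqrt(5)) = -2957*sqrt(104 + 2*sqrt(5))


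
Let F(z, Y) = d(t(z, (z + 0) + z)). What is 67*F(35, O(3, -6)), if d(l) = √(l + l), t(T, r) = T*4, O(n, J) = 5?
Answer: 134*√70 ≈ 1121.1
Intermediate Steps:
t(T, r) = 4*T
d(l) = √2*√l (d(l) = √(2*l) = √2*√l)
F(z, Y) = 2*√2*√z (F(z, Y) = √2*√(4*z) = √2*(2*√z) = 2*√2*√z)
67*F(35, O(3, -6)) = 67*(2*√2*√35) = 67*(2*√70) = 134*√70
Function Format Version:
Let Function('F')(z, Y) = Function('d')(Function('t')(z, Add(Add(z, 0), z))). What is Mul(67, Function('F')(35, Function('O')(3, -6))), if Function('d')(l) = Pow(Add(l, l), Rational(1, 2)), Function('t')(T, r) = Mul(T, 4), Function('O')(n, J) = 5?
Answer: Mul(134, Pow(70, Rational(1, 2))) ≈ 1121.1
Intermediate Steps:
Function('t')(T, r) = Mul(4, T)
Function('d')(l) = Mul(Pow(2, Rational(1, 2)), Pow(l, Rational(1, 2))) (Function('d')(l) = Pow(Mul(2, l), Rational(1, 2)) = Mul(Pow(2, Rational(1, 2)), Pow(l, Rational(1, 2))))
Function('F')(z, Y) = Mul(2, Pow(2, Rational(1, 2)), Pow(z, Rational(1, 2))) (Function('F')(z, Y) = Mul(Pow(2, Rational(1, 2)), Pow(Mul(4, z), Rational(1, 2))) = Mul(Pow(2, Rational(1, 2)), Mul(2, Pow(z, Rational(1, 2)))) = Mul(2, Pow(2, Rational(1, 2)), Pow(z, Rational(1, 2))))
Mul(67, Function('F')(35, Function('O')(3, -6))) = Mul(67, Mul(2, Pow(2, Rational(1, 2)), Pow(35, Rational(1, 2)))) = Mul(67, Mul(2, Pow(70, Rational(1, 2)))) = Mul(134, Pow(70, Rational(1, 2)))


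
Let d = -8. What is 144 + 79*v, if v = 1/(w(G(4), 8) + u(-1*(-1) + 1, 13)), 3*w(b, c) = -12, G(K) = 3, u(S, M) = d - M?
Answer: 3521/25 ≈ 140.84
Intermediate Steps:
u(S, M) = -8 - M
w(b, c) = -4 (w(b, c) = (⅓)*(-12) = -4)
v = -1/25 (v = 1/(-4 + (-8 - 1*13)) = 1/(-4 + (-8 - 13)) = 1/(-4 - 21) = 1/(-25) = -1/25 ≈ -0.040000)
144 + 79*v = 144 + 79*(-1/25) = 144 - 79/25 = 3521/25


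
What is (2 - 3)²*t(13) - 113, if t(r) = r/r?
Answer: -112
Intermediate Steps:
t(r) = 1
(2 - 3)²*t(13) - 113 = (2 - 3)²*1 - 113 = (-1)²*1 - 113 = 1*1 - 113 = 1 - 113 = -112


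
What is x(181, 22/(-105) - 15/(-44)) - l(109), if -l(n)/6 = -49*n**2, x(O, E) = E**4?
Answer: -1591359233912484374399/455583411360000 ≈ -3.4930e+6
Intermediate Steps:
l(n) = 294*n**2 (l(n) = -(-294)*n**2 = 294*n**2)
x(181, 22/(-105) - 15/(-44)) - l(109) = (22/(-105) - 15/(-44))**4 - 294*109**2 = (22*(-1/105) - 15*(-1/44))**4 - 294*11881 = (-22/105 + 15/44)**4 - 1*3493014 = (607/4620)**4 - 3493014 = 135754665601/455583411360000 - 3493014 = -1591359233912484374399/455583411360000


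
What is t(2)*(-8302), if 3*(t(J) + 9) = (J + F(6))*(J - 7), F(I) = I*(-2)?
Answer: -190946/3 ≈ -63649.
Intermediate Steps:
F(I) = -2*I
t(J) = -9 + (-12 + J)*(-7 + J)/3 (t(J) = -9 + ((J - 2*6)*(J - 7))/3 = -9 + ((J - 12)*(-7 + J))/3 = -9 + ((-12 + J)*(-7 + J))/3 = -9 + (-12 + J)*(-7 + J)/3)
t(2)*(-8302) = (19 - 19/3*2 + (1/3)*2**2)*(-8302) = (19 - 38/3 + (1/3)*4)*(-8302) = (19 - 38/3 + 4/3)*(-8302) = (23/3)*(-8302) = -190946/3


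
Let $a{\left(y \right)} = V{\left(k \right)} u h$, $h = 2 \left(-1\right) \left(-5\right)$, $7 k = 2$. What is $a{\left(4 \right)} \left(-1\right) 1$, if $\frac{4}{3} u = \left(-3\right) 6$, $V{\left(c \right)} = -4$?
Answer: $-540$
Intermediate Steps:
$k = \frac{2}{7}$ ($k = \frac{1}{7} \cdot 2 = \frac{2}{7} \approx 0.28571$)
$u = - \frac{27}{2}$ ($u = \frac{3 \left(\left(-3\right) 6\right)}{4} = \frac{3}{4} \left(-18\right) = - \frac{27}{2} \approx -13.5$)
$h = 10$ ($h = \left(-2\right) \left(-5\right) = 10$)
$a{\left(y \right)} = 540$ ($a{\left(y \right)} = \left(-4\right) \left(- \frac{27}{2}\right) 10 = 54 \cdot 10 = 540$)
$a{\left(4 \right)} \left(-1\right) 1 = 540 \left(-1\right) 1 = \left(-540\right) 1 = -540$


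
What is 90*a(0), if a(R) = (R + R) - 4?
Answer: -360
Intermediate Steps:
a(R) = -4 + 2*R (a(R) = 2*R - 4 = -4 + 2*R)
90*a(0) = 90*(-4 + 2*0) = 90*(-4 + 0) = 90*(-4) = -360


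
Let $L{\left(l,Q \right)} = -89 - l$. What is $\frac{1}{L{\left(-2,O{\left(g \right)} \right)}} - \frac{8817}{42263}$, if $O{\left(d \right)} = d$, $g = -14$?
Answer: $- \frac{809342}{3676881} \approx -0.22012$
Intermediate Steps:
$\frac{1}{L{\left(-2,O{\left(g \right)} \right)}} - \frac{8817}{42263} = \frac{1}{-89 - -2} - \frac{8817}{42263} = \frac{1}{-89 + 2} - \frac{8817}{42263} = \frac{1}{-87} - \frac{8817}{42263} = - \frac{1}{87} - \frac{8817}{42263} = - \frac{809342}{3676881}$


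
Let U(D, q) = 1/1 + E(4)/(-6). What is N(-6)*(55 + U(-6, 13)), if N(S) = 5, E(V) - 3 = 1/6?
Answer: 9985/36 ≈ 277.36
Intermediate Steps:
E(V) = 19/6 (E(V) = 3 + 1/6 = 19/6)
U(D, q) = 17/36 (U(D, q) = 1/1 + (19/6)/(-6) = 1*1 + (19/6)*(-1/6) = 1 - 19/36 = 17/36)
N(-6)*(55 + U(-6, 13)) = 5*(55 + 17/36) = 5*(1997/36) = 9985/36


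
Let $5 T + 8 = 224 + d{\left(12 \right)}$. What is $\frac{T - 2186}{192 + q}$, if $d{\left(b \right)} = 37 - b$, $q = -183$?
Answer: $- \frac{3563}{15} \approx -237.53$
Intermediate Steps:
$T = \frac{241}{5}$ ($T = - \frac{8}{5} + \frac{224 + \left(37 - 12\right)}{5} = - \frac{8}{5} + \frac{224 + 25}{5} = - \frac{8}{5} + \frac{1}{5} \cdot 249 = - \frac{8}{5} + \frac{249}{5} = \frac{241}{5} \approx 48.2$)
$\frac{T - 2186}{192 + q} = \frac{\frac{241}{5} - 2186}{192 - 183} = - \frac{10689}{5 \cdot 9} = \left(- \frac{10689}{5}\right) \frac{1}{9} = - \frac{3563}{15}$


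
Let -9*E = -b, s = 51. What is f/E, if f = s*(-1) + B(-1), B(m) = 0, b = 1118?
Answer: -459/1118 ≈ -0.41055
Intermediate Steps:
E = 1118/9 (E = -(-1)*1118/9 = -1/9*(-1118) = 1118/9 ≈ 124.22)
f = -51 (f = 51*(-1) + 0 = -51 + 0 = -51)
f/E = -51/1118/9 = -51*9/1118 = -459/1118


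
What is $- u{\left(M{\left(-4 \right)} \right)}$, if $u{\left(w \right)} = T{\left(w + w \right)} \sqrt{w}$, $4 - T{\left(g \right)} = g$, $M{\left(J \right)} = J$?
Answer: $- 24 i \approx - 24.0 i$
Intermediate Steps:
$T{\left(g \right)} = 4 - g$
$u{\left(w \right)} = \sqrt{w} \left(4 - 2 w\right)$ ($u{\left(w \right)} = \left(4 - \left(w + w\right)\right) \sqrt{w} = \left(4 - 2 w\right) \sqrt{w} = \sqrt{w} \left(4 - 2 w\right)$)
$- u{\left(M{\left(-4 \right)} \right)} = - 2 \sqrt{-4} \left(2 - -4\right) = - 2 \cdot 2 i \left(2 + 4\right) = - 2 \cdot 2 i 6 = - 24 i$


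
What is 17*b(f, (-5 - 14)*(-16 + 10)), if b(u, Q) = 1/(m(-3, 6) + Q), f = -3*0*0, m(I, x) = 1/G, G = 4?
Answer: 68/457 ≈ 0.14880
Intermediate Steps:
m(I, x) = ¼ (m(I, x) = 1/4 = ¼)
f = 0 (f = 0*0 = 0)
b(u, Q) = 1/(¼ + Q)
17*b(f, (-5 - 14)*(-16 + 10)) = 17*(4/(1 + 4*((-5 - 14)*(-16 + 10)))) = 17*(4/(1 + 4*(-19*(-6)))) = 17*(4/(1 + 4*114)) = 17*(4/(1 + 456)) = 17*(4/457) = 68/457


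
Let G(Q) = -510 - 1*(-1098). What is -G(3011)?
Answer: -588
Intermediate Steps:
G(Q) = 588 (G(Q) = -510 + 1098 = 588)
-G(3011) = -1*588 = -588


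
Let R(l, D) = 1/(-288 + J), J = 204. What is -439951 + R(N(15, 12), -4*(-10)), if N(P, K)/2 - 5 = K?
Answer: -36955885/84 ≈ -4.3995e+5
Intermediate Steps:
N(P, K) = 10 + 2*K
R(l, D) = -1/84 (R(l, D) = 1/(-288 + 204) = 1/(-84) = -1/84)
-439951 + R(N(15, 12), -4*(-10)) = -439951 - 1/84 = -36955885/84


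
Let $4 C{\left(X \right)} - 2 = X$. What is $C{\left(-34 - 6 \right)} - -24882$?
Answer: $\frac{49745}{2} \approx 24873.0$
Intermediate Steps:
$C{\left(X \right)} = \frac{1}{2} + \frac{X}{4}$
$C{\left(-34 - 6 \right)} - -24882 = \left(\frac{1}{2} + \frac{-34 - 6}{4}\right) - -24882 = \left(\frac{1}{2} + \frac{-34 - 6}{4}\right) + 24882 = \left(\frac{1}{2} + \frac{1}{4} \left(-40\right)\right) + 24882 = \left(\frac{1}{2} - 10\right) + 24882 = - \frac{19}{2} + 24882 = \frac{49745}{2}$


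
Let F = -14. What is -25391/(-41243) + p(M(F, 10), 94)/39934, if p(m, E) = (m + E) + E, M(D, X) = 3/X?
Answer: 10217302509/16469979620 ≈ 0.62036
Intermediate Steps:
p(m, E) = m + 2*E (p(m, E) = (E + m) + E = m + 2*E)
-25391/(-41243) + p(M(F, 10), 94)/39934 = -25391/(-41243) + (3/10 + 2*94)/39934 = -25391*(-1/41243) + (3*(1/10) + 188)*(1/39934) = 25391/41243 + (3/10 + 188)*(1/39934) = 25391/41243 + (1883/10)*(1/39934) = 25391/41243 + 1883/399340 = 10217302509/16469979620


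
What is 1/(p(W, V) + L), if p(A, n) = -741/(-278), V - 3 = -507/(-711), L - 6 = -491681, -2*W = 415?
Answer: -278/136684909 ≈ -2.0339e-6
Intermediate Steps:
W = -415/2 (W = -½*415 = -415/2 ≈ -207.50)
L = -491675 (L = 6 - 491681 = -491675)
V = 880/237 (V = 3 - 507/(-711) = 3 - 507*(-1/711) = 3 + 169/237 = 880/237 ≈ 3.7131)
p(A, n) = 741/278 (p(A, n) = -741*(-1/278) = 741/278)
1/(p(W, V) + L) = 1/(741/278 - 491675) = 1/(-136684909/278) = -278/136684909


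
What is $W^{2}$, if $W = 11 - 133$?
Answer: $14884$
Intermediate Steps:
$W = -122$ ($W = 11 - 133 = -122$)
$W^{2} = \left(-122\right)^{2} = 14884$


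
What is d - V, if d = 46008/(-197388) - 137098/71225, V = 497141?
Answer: -194147664470059/390526675 ≈ -4.9714e+5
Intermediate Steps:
d = -842733884/390526675 (d = 46008*(-1/197388) - 137098*1/71225 = -1278/5483 - 137098/71225 = -842733884/390526675 ≈ -2.1579)
d - V = -842733884/390526675 - 1*497141 = -842733884/390526675 - 497141 = -194147664470059/390526675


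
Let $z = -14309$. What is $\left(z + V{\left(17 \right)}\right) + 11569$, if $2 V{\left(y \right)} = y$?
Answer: $- \frac{5463}{2} \approx -2731.5$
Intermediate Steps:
$V{\left(y \right)} = \frac{y}{2}$
$\left(z + V{\left(17 \right)}\right) + 11569 = \left(-14309 + \frac{1}{2} \cdot 17\right) + 11569 = \left(-14309 + \frac{17}{2}\right) + 11569 = - \frac{28601}{2} + 11569 = - \frac{5463}{2}$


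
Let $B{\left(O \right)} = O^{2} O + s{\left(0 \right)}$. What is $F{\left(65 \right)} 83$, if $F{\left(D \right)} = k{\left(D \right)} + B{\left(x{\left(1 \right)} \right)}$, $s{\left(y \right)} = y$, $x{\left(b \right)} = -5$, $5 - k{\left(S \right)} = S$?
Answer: $-15355$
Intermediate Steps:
$k{\left(S \right)} = 5 - S$
$B{\left(O \right)} = O^{3}$ ($B{\left(O \right)} = O^{2} O + 0 = O^{3} + 0 = O^{3}$)
$F{\left(D \right)} = -120 - D$ ($F{\left(D \right)} = \left(5 - D\right) + \left(-5\right)^{3} = \left(5 - D\right) - 125 = -120 - D$)
$F{\left(65 \right)} 83 = \left(-120 - 65\right) 83 = \left(-185\right) 83 = -15355$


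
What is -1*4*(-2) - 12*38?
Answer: -448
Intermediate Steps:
-1*4*(-2) - 12*38 = -4*(-2) - 456 = 8 - 456 = -448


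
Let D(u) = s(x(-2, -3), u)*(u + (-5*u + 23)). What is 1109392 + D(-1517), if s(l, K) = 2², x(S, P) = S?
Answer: 1133756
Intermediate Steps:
s(l, K) = 4
D(u) = 92 - 16*u (D(u) = 4*(u + (-5*u + 23)) = 4*(u + (23 - 5*u)) = 4*(23 - 4*u) = 92 - 16*u)
1109392 + D(-1517) = 1109392 + (92 - 16*(-1517)) = 1109392 + (92 + 24272) = 1109392 + 24364 = 1133756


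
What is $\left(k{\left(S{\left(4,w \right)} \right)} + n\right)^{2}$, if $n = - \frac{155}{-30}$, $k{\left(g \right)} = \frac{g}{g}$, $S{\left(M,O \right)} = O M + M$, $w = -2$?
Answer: $\frac{1369}{36} \approx 38.028$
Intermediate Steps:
$S{\left(M,O \right)} = M + M O$ ($S{\left(M,O \right)} = M O + M = M + M O$)
$k{\left(g \right)} = 1$
$n = \frac{31}{6}$ ($n = \left(-155\right) \left(- \frac{1}{30}\right) = \frac{31}{6} \approx 5.1667$)
$\left(k{\left(S{\left(4,w \right)} \right)} + n\right)^{2} = \left(1 + \frac{31}{6}\right)^{2} = \left(\frac{37}{6}\right)^{2} = \frac{1369}{36}$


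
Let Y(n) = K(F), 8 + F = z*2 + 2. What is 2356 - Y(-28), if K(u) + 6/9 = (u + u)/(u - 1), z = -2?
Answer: 77710/33 ≈ 2354.8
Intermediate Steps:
F = -10 (F = -8 + (-2*2 + 2) = -8 + (-4 + 2) = -8 - 2 = -10)
K(u) = -⅔ + 2*u/(-1 + u) (K(u) = -⅔ + (u + u)/(u - 1) = -⅔ + (2*u)/(-1 + u) = -⅔ + 2*u/(-1 + u))
Y(n) = 38/33 (Y(n) = 2*(1 + 2*(-10))/(3*(-1 - 10)) = (⅔)*(1 - 20)/(-11) = (⅔)*(-1/11)*(-19) = 38/33)
2356 - Y(-28) = 2356 - 1*38/33 = 2356 - 38/33 = 77710/33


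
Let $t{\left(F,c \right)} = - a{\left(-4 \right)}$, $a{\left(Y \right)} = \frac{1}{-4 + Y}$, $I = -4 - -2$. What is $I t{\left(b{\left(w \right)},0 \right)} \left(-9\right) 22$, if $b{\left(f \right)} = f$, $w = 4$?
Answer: $\frac{99}{2} \approx 49.5$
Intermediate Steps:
$I = -2$ ($I = -4 + 2 = -2$)
$t{\left(F,c \right)} = \frac{1}{8}$ ($t{\left(F,c \right)} = - \frac{1}{-4 - 4} = - \frac{1}{-8} = \left(-1\right) \left(- \frac{1}{8}\right) = \frac{1}{8}$)
$I t{\left(b{\left(w \right)},0 \right)} \left(-9\right) 22 = \left(-2\right) \frac{1}{8} \left(-9\right) 22 = \left(- \frac{1}{4}\right) \left(-9\right) 22 = \frac{9}{4} \cdot 22 = \frac{99}{2}$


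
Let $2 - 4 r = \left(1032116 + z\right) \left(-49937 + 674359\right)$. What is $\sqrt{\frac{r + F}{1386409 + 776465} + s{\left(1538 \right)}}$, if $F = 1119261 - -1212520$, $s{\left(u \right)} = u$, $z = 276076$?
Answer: $\frac{5 i \sqrt{39409846678537}}{102994} \approx 304.76 i$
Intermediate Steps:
$r = - \frac{408431932511}{2}$ ($r = \frac{1}{2} - \frac{\left(1032116 + 276076\right) \left(-49937 + 674359\right)}{4} = \frac{1}{2} - \frac{1308192 \cdot 624422}{4} = \frac{1}{2} - 204215966256 = - \frac{408431932511}{2} \approx -2.0422 \cdot 10^{11}$)
$F = 2331781$ ($F = 1119261 + 1212520 = 2331781$)
$\sqrt{\frac{r + F}{1386409 + 776465} + s{\left(1538 \right)}} = \sqrt{\frac{- \frac{408431932511}{2} + 2331781}{1386409 + 776465} + 1538} = \sqrt{- \frac{408427268949}{2 \cdot 2162874} + 1538} = \sqrt{\left(- \frac{408427268949}{2}\right) \frac{1}{2162874} + 1538} = \sqrt{- \frac{19448917569}{205988} + 1538} = \sqrt{- \frac{19132108025}{205988}} = \frac{5 i \sqrt{39409846678537}}{102994}$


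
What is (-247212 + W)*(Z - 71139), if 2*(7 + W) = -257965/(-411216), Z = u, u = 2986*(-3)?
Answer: 5428455595209457/274144 ≈ 1.9801e+10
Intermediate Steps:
u = -8958
Z = -8958
W = -5499059/822432 (W = -7 + (-257965/(-411216))/2 = -7 + (-257965*(-1/411216))/2 = -7 + (½)*(257965/411216) = -7 + 257965/822432 = -5499059/822432 ≈ -6.6863)
(-247212 + W)*(Z - 71139) = (-247212 - 5499059/822432)*(-8958 - 71139) = -203320558643/822432*(-80097) = 5428455595209457/274144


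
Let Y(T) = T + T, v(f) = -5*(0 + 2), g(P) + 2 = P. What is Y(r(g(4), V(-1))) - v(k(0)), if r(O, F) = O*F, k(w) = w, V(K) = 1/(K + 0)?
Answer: 6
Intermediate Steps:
V(K) = 1/K
g(P) = -2 + P
r(O, F) = F*O
v(f) = -10 (v(f) = -5*2 = -10)
Y(T) = 2*T
Y(r(g(4), V(-1))) - v(k(0)) = 2*((-2 + 4)/(-1)) - 1*(-10) = 2*(-1*2) + 10 = 2*(-2) + 10 = -4 + 10 = 6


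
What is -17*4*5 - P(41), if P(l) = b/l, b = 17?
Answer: -13957/41 ≈ -340.41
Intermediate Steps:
P(l) = 17/l
-17*4*5 - P(41) = -17*4*5 - 17/41 = -68*5 - 17/41 = -340 - 1*17/41 = -340 - 17/41 = -13957/41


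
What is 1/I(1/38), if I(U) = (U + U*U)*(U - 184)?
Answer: -54872/272649 ≈ -0.20126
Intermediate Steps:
I(U) = (-184 + U)*(U + U**2) (I(U) = (U + U**2)*(-184 + U) = (-184 + U)*(U + U**2))
1/I(1/38) = 1/((-184 + (1/38)**2 - 183/38)/38) = 1/((-184 + (1/38)**2 - 183*1/38)/38) = 1/((-184 + 1/1444 - 183/38)/38) = 1/((1/38)*(-272649/1444)) = 1/(-272649/54872) = -54872/272649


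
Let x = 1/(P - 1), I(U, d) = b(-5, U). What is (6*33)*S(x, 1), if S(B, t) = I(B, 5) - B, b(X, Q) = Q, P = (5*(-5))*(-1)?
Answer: 0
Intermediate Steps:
P = 25 (P = -25*(-1) = 25)
I(U, d) = U
x = 1/24 (x = 1/(25 - 1) = 1/24 ≈ 0.041667)
S(B, t) = 0 (S(B, t) = B - B = 0)
(6*33)*S(x, 1) = (6*33)*0 = 198*0 = 0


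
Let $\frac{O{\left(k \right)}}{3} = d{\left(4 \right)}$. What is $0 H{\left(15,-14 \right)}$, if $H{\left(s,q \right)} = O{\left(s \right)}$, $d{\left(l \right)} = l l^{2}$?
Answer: $0$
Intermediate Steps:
$d{\left(l \right)} = l^{3}$
$O{\left(k \right)} = 192$ ($O{\left(k \right)} = 3 \cdot 4^{3} = 3 \cdot 64 = 192$)
$H{\left(s,q \right)} = 192$
$0 H{\left(15,-14 \right)} = 0 \cdot 192 = 0$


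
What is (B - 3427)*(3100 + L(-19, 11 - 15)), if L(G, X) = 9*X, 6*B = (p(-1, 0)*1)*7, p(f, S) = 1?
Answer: -31490260/3 ≈ -1.0497e+7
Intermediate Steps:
B = 7/6 (B = ((1*1)*7)/6 = (1*7)/6 = (⅙)*7 = 7/6 ≈ 1.1667)
(B - 3427)*(3100 + L(-19, 11 - 15)) = (7/6 - 3427)*(3100 + 9*(11 - 15)) = -20555*(3100 + 9*(-4))/6 = -20555*(3100 - 36)/6 = -20555/6*3064 = -31490260/3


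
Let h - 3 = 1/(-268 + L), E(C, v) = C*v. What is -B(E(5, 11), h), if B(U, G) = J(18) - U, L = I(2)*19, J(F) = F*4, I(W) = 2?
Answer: -17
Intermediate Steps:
J(F) = 4*F
L = 38 (L = 2*19 = 38)
h = 689/230 (h = 3 + 1/(-268 + 38) = 3 + 1/(-230) = 3 - 1/230 = 689/230 ≈ 2.9957)
B(U, G) = 72 - U (B(U, G) = 4*18 - U = 72 - U)
-B(E(5, 11), h) = -(72 - 5*11) = -(72 - 1*55) = -(72 - 55) = -1*17 = -17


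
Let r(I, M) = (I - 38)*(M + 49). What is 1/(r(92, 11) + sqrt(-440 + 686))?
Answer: 540/1749559 - sqrt(246)/10497354 ≈ 0.00030715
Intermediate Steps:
r(I, M) = (-38 + I)*(49 + M)
1/(r(92, 11) + sqrt(-440 + 686)) = 1/((-1862 - 38*11 + 49*92 + 92*11) + sqrt(-440 + 686)) = 1/((-1862 - 418 + 4508 + 1012) + sqrt(246)) = 1/(3240 + sqrt(246))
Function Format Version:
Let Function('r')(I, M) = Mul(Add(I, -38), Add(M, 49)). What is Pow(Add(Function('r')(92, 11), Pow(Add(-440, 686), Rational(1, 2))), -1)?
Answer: Add(Rational(540, 1749559), Mul(Rational(-1, 10497354), Pow(246, Rational(1, 2)))) ≈ 0.00030715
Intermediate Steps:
Function('r')(I, M) = Mul(Add(-38, I), Add(49, M))
Pow(Add(Function('r')(92, 11), Pow(Add(-440, 686), Rational(1, 2))), -1) = Pow(Add(Add(-1862, Mul(-38, 11), Mul(49, 92), Mul(92, 11)), Pow(Add(-440, 686), Rational(1, 2))), -1) = Pow(Add(Add(-1862, -418, 4508, 1012), Pow(246, Rational(1, 2))), -1) = Pow(Add(3240, Pow(246, Rational(1, 2))), -1)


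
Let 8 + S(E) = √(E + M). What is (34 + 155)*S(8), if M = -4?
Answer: -1134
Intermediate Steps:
S(E) = -8 + √(-4 + E) (S(E) = -8 + √(E - 4) = -8 + √(-4 + E))
(34 + 155)*S(8) = (34 + 155)*(-8 + √(-4 + 8)) = 189*(-8 + √4) = 189*(-8 + 2) = 189*(-6) = -1134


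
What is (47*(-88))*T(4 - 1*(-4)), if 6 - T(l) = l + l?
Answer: 41360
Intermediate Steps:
T(l) = 6 - 2*l (T(l) = 6 - (l + l) = 6 - 2*l)
(47*(-88))*T(4 - 1*(-4)) = (47*(-88))*(6 - 2*(4 - 1*(-4))) = -4136*(6 - 2*(4 + 4)) = -4136*(6 - 2*8) = -4136*(6 - 16) = -4136*(-10) = 41360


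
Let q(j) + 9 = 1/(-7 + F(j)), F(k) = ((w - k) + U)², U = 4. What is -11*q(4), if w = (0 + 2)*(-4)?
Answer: 5632/57 ≈ 98.807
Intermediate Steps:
w = -8 (w = 2*(-4) = -8)
F(k) = (-4 - k)² (F(k) = ((-8 - k) + 4)² = (-4 - k)²)
q(j) = -9 + 1/(-7 + (4 + j)²)
-11*q(4) = -11*(64 - 9*(4 + 4)²)/(-7 + (4 + 4)²) = -11*(64 - 9*8²)/(-7 + 8²) = -11*(64 - 9*64)/(-7 + 64) = -11*(64 - 576)/57 = -11*(-512)/57 = -11*(-512/57) = 5632/57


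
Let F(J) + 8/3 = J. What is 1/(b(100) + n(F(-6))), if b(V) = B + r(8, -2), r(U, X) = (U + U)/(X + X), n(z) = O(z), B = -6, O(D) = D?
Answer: -3/56 ≈ -0.053571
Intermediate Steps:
F(J) = -8/3 + J
n(z) = z
r(U, X) = U/X (r(U, X) = (2*U)/((2*X)) = (2*U)*(1/(2*X)) = U/X)
b(V) = -10 (b(V) = -6 + 8/(-2) = -6 + 8*(-½) = -6 - 4 = -10)
1/(b(100) + n(F(-6))) = 1/(-10 + (-8/3 - 6)) = 1/(-10 - 26/3) = 1/(-56/3) = -3/56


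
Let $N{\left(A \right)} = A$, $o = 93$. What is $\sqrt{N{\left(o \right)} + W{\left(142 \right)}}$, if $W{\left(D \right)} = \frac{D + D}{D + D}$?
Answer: $\sqrt{94} \approx 9.6954$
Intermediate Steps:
$W{\left(D \right)} = 1$ ($W{\left(D \right)} = \frac{2 D}{2 D} = 2 D \frac{1}{2 D} = 1$)
$\sqrt{N{\left(o \right)} + W{\left(142 \right)}} = \sqrt{93 + 1} = \sqrt{94}$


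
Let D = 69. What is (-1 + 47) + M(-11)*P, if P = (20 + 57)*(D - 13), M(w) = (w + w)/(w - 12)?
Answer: 95922/23 ≈ 4170.5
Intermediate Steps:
M(w) = 2*w/(-12 + w) (M(w) = (2*w)/(-12 + w) = 2*w/(-12 + w))
P = 4312 (P = (20 + 57)*(69 - 13) = 77*56 = 4312)
(-1 + 47) + M(-11)*P = (-1 + 47) + (2*(-11)/(-12 - 11))*4312 = 46 + (2*(-11)/(-23))*4312 = 46 + (2*(-11)*(-1/23))*4312 = 46 + (22/23)*4312 = 46 + 94864/23 = 95922/23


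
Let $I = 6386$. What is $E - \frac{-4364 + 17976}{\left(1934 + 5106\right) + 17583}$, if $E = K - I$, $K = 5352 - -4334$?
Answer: $\frac{81242288}{24623} \approx 3299.4$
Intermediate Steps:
$K = 9686$ ($K = 5352 + 4334 = 9686$)
$E = 3300$ ($E = 9686 - 6386 = 3300$)
$E - \frac{-4364 + 17976}{\left(1934 + 5106\right) + 17583} = 3300 - \frac{-4364 + 17976}{\left(1934 + 5106\right) + 17583} = 3300 - \frac{13612}{7040 + 17583} = 3300 - \frac{13612}{24623} = \frac{81242288}{24623}$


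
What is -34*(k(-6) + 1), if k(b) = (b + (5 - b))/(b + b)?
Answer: -119/6 ≈ -19.833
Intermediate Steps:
k(b) = 5/(2*b) (k(b) = 5/((2*b)) = 5*(1/(2*b)) = 5/(2*b))
-34*(k(-6) + 1) = -34*((5/2)/(-6) + 1) = -34*((5/2)*(-⅙) + 1) = -34*(-5/12 + 1) = -34*7/12 = -119/6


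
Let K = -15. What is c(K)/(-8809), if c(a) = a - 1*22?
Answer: 37/8809 ≈ 0.0042002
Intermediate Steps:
c(a) = -22 + a (c(a) = a - 22 = -22 + a)
c(K)/(-8809) = (-22 - 15)/(-8809) = -37*(-1/8809) = 37/8809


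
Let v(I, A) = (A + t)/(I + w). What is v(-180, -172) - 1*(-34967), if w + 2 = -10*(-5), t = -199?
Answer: 4616015/132 ≈ 34970.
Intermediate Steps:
w = 48 (w = -2 - 10*(-5) = -2 + 50 = 48)
v(I, A) = (-199 + A)/(48 + I) (v(I, A) = (A - 199)/(I + 48) = (-199 + A)/(48 + I))
v(-180, -172) - 1*(-34967) = (-199 - 172)/(48 - 180) - 1*(-34967) = -371/(-132) + 34967 = -1/132*(-371) + 34967 = 371/132 + 34967 = 4616015/132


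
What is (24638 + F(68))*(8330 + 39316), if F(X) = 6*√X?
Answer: 1173902148 + 571752*√17 ≈ 1.1763e+9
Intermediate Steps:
(24638 + F(68))*(8330 + 39316) = (24638 + 6*√68)*(8330 + 39316) = (24638 + 6*(2*√17))*47646 = (24638 + 12*√17)*47646 = 1173902148 + 571752*√17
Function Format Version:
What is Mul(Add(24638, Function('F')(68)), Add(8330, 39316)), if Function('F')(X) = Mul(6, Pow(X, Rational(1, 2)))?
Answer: Add(1173902148, Mul(571752, Pow(17, Rational(1, 2)))) ≈ 1.1763e+9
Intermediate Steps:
Mul(Add(24638, Function('F')(68)), Add(8330, 39316)) = Mul(Add(24638, Mul(6, Pow(68, Rational(1, 2)))), Add(8330, 39316)) = Mul(Add(24638, Mul(6, Mul(2, Pow(17, Rational(1, 2))))), 47646) = Mul(Add(24638, Mul(12, Pow(17, Rational(1, 2)))), 47646) = Add(1173902148, Mul(571752, Pow(17, Rational(1, 2))))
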